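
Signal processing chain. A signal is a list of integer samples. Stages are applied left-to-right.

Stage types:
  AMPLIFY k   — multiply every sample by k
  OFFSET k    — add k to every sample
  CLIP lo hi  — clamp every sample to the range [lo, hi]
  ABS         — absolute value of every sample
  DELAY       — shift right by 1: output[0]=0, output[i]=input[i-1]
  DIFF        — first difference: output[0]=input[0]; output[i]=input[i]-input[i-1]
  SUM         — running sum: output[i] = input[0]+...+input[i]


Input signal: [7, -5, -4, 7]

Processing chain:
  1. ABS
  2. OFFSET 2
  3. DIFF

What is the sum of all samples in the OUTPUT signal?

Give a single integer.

Answer: 9

Derivation:
Input: [7, -5, -4, 7]
Stage 1 (ABS): |7|=7, |-5|=5, |-4|=4, |7|=7 -> [7, 5, 4, 7]
Stage 2 (OFFSET 2): 7+2=9, 5+2=7, 4+2=6, 7+2=9 -> [9, 7, 6, 9]
Stage 3 (DIFF): s[0]=9, 7-9=-2, 6-7=-1, 9-6=3 -> [9, -2, -1, 3]
Output sum: 9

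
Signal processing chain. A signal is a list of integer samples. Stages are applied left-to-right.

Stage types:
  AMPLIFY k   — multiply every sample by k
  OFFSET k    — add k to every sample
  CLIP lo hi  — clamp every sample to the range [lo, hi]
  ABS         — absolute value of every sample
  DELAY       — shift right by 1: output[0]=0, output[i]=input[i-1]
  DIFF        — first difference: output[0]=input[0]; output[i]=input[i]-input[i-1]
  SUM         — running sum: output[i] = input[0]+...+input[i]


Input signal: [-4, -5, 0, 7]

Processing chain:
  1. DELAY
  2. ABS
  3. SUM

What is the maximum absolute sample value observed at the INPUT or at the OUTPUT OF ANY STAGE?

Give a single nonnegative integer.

Input: [-4, -5, 0, 7] (max |s|=7)
Stage 1 (DELAY): [0, -4, -5, 0] = [0, -4, -5, 0] -> [0, -4, -5, 0] (max |s|=5)
Stage 2 (ABS): |0|=0, |-4|=4, |-5|=5, |0|=0 -> [0, 4, 5, 0] (max |s|=5)
Stage 3 (SUM): sum[0..0]=0, sum[0..1]=4, sum[0..2]=9, sum[0..3]=9 -> [0, 4, 9, 9] (max |s|=9)
Overall max amplitude: 9

Answer: 9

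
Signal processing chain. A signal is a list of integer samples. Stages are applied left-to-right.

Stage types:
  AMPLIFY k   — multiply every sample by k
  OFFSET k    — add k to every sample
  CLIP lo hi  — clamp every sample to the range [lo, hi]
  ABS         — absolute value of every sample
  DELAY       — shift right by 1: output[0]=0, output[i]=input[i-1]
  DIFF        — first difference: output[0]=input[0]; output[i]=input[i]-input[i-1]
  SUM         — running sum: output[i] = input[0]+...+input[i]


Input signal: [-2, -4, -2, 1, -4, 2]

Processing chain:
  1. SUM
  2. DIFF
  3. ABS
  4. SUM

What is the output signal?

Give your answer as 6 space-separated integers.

Input: [-2, -4, -2, 1, -4, 2]
Stage 1 (SUM): sum[0..0]=-2, sum[0..1]=-6, sum[0..2]=-8, sum[0..3]=-7, sum[0..4]=-11, sum[0..5]=-9 -> [-2, -6, -8, -7, -11, -9]
Stage 2 (DIFF): s[0]=-2, -6--2=-4, -8--6=-2, -7--8=1, -11--7=-4, -9--11=2 -> [-2, -4, -2, 1, -4, 2]
Stage 3 (ABS): |-2|=2, |-4|=4, |-2|=2, |1|=1, |-4|=4, |2|=2 -> [2, 4, 2, 1, 4, 2]
Stage 4 (SUM): sum[0..0]=2, sum[0..1]=6, sum[0..2]=8, sum[0..3]=9, sum[0..4]=13, sum[0..5]=15 -> [2, 6, 8, 9, 13, 15]

Answer: 2 6 8 9 13 15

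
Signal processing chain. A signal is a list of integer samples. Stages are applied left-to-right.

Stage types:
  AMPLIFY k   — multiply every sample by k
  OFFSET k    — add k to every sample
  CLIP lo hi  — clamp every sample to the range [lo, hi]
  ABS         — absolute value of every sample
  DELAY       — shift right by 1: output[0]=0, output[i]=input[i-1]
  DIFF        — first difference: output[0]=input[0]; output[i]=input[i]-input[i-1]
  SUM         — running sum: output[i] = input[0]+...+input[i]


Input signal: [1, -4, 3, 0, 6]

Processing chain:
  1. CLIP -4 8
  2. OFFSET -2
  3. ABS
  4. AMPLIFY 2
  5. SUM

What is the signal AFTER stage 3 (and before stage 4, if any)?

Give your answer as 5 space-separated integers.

Input: [1, -4, 3, 0, 6]
Stage 1 (CLIP -4 8): clip(1,-4,8)=1, clip(-4,-4,8)=-4, clip(3,-4,8)=3, clip(0,-4,8)=0, clip(6,-4,8)=6 -> [1, -4, 3, 0, 6]
Stage 2 (OFFSET -2): 1+-2=-1, -4+-2=-6, 3+-2=1, 0+-2=-2, 6+-2=4 -> [-1, -6, 1, -2, 4]
Stage 3 (ABS): |-1|=1, |-6|=6, |1|=1, |-2|=2, |4|=4 -> [1, 6, 1, 2, 4]

Answer: 1 6 1 2 4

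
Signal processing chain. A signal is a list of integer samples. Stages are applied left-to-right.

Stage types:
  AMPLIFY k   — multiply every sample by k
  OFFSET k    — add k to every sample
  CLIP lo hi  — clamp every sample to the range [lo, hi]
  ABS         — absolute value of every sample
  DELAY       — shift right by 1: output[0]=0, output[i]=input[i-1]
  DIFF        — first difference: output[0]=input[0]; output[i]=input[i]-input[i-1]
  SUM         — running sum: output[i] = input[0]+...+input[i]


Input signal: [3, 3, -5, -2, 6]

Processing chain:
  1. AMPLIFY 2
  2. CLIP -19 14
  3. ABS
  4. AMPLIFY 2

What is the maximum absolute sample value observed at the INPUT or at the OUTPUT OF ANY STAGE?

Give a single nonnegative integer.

Input: [3, 3, -5, -2, 6] (max |s|=6)
Stage 1 (AMPLIFY 2): 3*2=6, 3*2=6, -5*2=-10, -2*2=-4, 6*2=12 -> [6, 6, -10, -4, 12] (max |s|=12)
Stage 2 (CLIP -19 14): clip(6,-19,14)=6, clip(6,-19,14)=6, clip(-10,-19,14)=-10, clip(-4,-19,14)=-4, clip(12,-19,14)=12 -> [6, 6, -10, -4, 12] (max |s|=12)
Stage 3 (ABS): |6|=6, |6|=6, |-10|=10, |-4|=4, |12|=12 -> [6, 6, 10, 4, 12] (max |s|=12)
Stage 4 (AMPLIFY 2): 6*2=12, 6*2=12, 10*2=20, 4*2=8, 12*2=24 -> [12, 12, 20, 8, 24] (max |s|=24)
Overall max amplitude: 24

Answer: 24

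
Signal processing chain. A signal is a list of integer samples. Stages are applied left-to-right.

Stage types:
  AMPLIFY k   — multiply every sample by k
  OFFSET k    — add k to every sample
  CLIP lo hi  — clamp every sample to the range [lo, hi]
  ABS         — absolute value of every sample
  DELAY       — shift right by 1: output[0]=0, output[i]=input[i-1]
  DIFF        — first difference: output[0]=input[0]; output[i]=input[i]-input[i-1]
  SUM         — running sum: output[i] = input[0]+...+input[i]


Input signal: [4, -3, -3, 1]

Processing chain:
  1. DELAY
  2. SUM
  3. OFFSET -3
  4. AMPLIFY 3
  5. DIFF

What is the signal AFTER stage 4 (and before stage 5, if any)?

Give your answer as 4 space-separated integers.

Input: [4, -3, -3, 1]
Stage 1 (DELAY): [0, 4, -3, -3] = [0, 4, -3, -3] -> [0, 4, -3, -3]
Stage 2 (SUM): sum[0..0]=0, sum[0..1]=4, sum[0..2]=1, sum[0..3]=-2 -> [0, 4, 1, -2]
Stage 3 (OFFSET -3): 0+-3=-3, 4+-3=1, 1+-3=-2, -2+-3=-5 -> [-3, 1, -2, -5]
Stage 4 (AMPLIFY 3): -3*3=-9, 1*3=3, -2*3=-6, -5*3=-15 -> [-9, 3, -6, -15]

Answer: -9 3 -6 -15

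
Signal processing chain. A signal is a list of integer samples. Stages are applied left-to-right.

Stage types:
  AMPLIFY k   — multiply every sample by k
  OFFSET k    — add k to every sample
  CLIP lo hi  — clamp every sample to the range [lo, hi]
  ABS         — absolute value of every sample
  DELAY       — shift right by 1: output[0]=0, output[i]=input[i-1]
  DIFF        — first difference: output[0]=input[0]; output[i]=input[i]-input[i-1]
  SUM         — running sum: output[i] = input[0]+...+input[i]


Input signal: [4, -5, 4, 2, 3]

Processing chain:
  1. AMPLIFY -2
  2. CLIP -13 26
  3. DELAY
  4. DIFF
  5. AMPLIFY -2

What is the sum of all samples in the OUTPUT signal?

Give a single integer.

Answer: 8

Derivation:
Input: [4, -5, 4, 2, 3]
Stage 1 (AMPLIFY -2): 4*-2=-8, -5*-2=10, 4*-2=-8, 2*-2=-4, 3*-2=-6 -> [-8, 10, -8, -4, -6]
Stage 2 (CLIP -13 26): clip(-8,-13,26)=-8, clip(10,-13,26)=10, clip(-8,-13,26)=-8, clip(-4,-13,26)=-4, clip(-6,-13,26)=-6 -> [-8, 10, -8, -4, -6]
Stage 3 (DELAY): [0, -8, 10, -8, -4] = [0, -8, 10, -8, -4] -> [0, -8, 10, -8, -4]
Stage 4 (DIFF): s[0]=0, -8-0=-8, 10--8=18, -8-10=-18, -4--8=4 -> [0, -8, 18, -18, 4]
Stage 5 (AMPLIFY -2): 0*-2=0, -8*-2=16, 18*-2=-36, -18*-2=36, 4*-2=-8 -> [0, 16, -36, 36, -8]
Output sum: 8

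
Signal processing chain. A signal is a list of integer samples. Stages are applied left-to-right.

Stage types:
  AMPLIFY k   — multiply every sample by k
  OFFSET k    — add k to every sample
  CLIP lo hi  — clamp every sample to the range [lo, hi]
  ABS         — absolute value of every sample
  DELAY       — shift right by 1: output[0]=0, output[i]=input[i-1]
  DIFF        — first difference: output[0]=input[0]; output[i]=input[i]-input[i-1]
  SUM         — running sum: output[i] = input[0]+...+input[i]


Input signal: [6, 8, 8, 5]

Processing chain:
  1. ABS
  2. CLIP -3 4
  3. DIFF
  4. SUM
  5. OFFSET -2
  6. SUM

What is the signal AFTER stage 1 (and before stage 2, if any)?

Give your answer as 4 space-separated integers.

Answer: 6 8 8 5

Derivation:
Input: [6, 8, 8, 5]
Stage 1 (ABS): |6|=6, |8|=8, |8|=8, |5|=5 -> [6, 8, 8, 5]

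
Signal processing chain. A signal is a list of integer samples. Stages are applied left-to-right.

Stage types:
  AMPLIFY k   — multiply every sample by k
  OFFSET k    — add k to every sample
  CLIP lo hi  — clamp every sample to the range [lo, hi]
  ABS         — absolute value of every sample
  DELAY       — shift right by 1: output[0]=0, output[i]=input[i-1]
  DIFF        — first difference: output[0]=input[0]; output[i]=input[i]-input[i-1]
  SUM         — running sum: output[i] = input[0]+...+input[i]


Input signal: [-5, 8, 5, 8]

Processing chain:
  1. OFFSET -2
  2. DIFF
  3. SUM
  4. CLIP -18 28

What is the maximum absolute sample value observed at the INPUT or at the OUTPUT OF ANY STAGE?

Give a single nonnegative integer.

Answer: 13

Derivation:
Input: [-5, 8, 5, 8] (max |s|=8)
Stage 1 (OFFSET -2): -5+-2=-7, 8+-2=6, 5+-2=3, 8+-2=6 -> [-7, 6, 3, 6] (max |s|=7)
Stage 2 (DIFF): s[0]=-7, 6--7=13, 3-6=-3, 6-3=3 -> [-7, 13, -3, 3] (max |s|=13)
Stage 3 (SUM): sum[0..0]=-7, sum[0..1]=6, sum[0..2]=3, sum[0..3]=6 -> [-7, 6, 3, 6] (max |s|=7)
Stage 4 (CLIP -18 28): clip(-7,-18,28)=-7, clip(6,-18,28)=6, clip(3,-18,28)=3, clip(6,-18,28)=6 -> [-7, 6, 3, 6] (max |s|=7)
Overall max amplitude: 13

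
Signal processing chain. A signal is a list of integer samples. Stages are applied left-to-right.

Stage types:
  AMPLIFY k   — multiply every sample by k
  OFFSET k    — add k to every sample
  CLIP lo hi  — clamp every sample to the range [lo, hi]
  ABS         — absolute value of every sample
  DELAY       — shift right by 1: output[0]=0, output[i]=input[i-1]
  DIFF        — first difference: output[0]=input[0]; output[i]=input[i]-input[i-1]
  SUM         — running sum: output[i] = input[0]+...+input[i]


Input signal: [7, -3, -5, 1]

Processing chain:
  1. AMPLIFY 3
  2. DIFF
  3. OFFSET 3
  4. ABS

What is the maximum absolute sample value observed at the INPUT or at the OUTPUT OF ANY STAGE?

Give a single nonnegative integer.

Answer: 30

Derivation:
Input: [7, -3, -5, 1] (max |s|=7)
Stage 1 (AMPLIFY 3): 7*3=21, -3*3=-9, -5*3=-15, 1*3=3 -> [21, -9, -15, 3] (max |s|=21)
Stage 2 (DIFF): s[0]=21, -9-21=-30, -15--9=-6, 3--15=18 -> [21, -30, -6, 18] (max |s|=30)
Stage 3 (OFFSET 3): 21+3=24, -30+3=-27, -6+3=-3, 18+3=21 -> [24, -27, -3, 21] (max |s|=27)
Stage 4 (ABS): |24|=24, |-27|=27, |-3|=3, |21|=21 -> [24, 27, 3, 21] (max |s|=27)
Overall max amplitude: 30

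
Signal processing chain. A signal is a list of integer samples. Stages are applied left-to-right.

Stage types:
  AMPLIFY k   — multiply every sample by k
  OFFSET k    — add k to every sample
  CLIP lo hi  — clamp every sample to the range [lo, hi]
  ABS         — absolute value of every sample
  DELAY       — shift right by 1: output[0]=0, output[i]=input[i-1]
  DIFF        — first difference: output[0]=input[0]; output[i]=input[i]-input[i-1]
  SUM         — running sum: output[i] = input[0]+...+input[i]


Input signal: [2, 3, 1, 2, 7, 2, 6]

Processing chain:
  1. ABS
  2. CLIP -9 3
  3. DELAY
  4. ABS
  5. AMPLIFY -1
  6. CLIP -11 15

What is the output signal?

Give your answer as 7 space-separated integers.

Answer: 0 -2 -3 -1 -2 -3 -2

Derivation:
Input: [2, 3, 1, 2, 7, 2, 6]
Stage 1 (ABS): |2|=2, |3|=3, |1|=1, |2|=2, |7|=7, |2|=2, |6|=6 -> [2, 3, 1, 2, 7, 2, 6]
Stage 2 (CLIP -9 3): clip(2,-9,3)=2, clip(3,-9,3)=3, clip(1,-9,3)=1, clip(2,-9,3)=2, clip(7,-9,3)=3, clip(2,-9,3)=2, clip(6,-9,3)=3 -> [2, 3, 1, 2, 3, 2, 3]
Stage 3 (DELAY): [0, 2, 3, 1, 2, 3, 2] = [0, 2, 3, 1, 2, 3, 2] -> [0, 2, 3, 1, 2, 3, 2]
Stage 4 (ABS): |0|=0, |2|=2, |3|=3, |1|=1, |2|=2, |3|=3, |2|=2 -> [0, 2, 3, 1, 2, 3, 2]
Stage 5 (AMPLIFY -1): 0*-1=0, 2*-1=-2, 3*-1=-3, 1*-1=-1, 2*-1=-2, 3*-1=-3, 2*-1=-2 -> [0, -2, -3, -1, -2, -3, -2]
Stage 6 (CLIP -11 15): clip(0,-11,15)=0, clip(-2,-11,15)=-2, clip(-3,-11,15)=-3, clip(-1,-11,15)=-1, clip(-2,-11,15)=-2, clip(-3,-11,15)=-3, clip(-2,-11,15)=-2 -> [0, -2, -3, -1, -2, -3, -2]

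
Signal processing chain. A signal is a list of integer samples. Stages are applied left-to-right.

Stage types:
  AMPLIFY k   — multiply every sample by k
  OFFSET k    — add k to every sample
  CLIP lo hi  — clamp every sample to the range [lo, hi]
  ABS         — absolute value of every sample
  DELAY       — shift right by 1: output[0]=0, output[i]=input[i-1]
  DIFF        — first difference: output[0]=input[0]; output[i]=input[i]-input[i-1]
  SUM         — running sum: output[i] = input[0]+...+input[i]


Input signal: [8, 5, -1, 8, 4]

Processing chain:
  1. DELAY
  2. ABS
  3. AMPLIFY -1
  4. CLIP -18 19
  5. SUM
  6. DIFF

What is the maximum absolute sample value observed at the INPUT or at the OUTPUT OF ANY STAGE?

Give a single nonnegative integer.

Answer: 22

Derivation:
Input: [8, 5, -1, 8, 4] (max |s|=8)
Stage 1 (DELAY): [0, 8, 5, -1, 8] = [0, 8, 5, -1, 8] -> [0, 8, 5, -1, 8] (max |s|=8)
Stage 2 (ABS): |0|=0, |8|=8, |5|=5, |-1|=1, |8|=8 -> [0, 8, 5, 1, 8] (max |s|=8)
Stage 3 (AMPLIFY -1): 0*-1=0, 8*-1=-8, 5*-1=-5, 1*-1=-1, 8*-1=-8 -> [0, -8, -5, -1, -8] (max |s|=8)
Stage 4 (CLIP -18 19): clip(0,-18,19)=0, clip(-8,-18,19)=-8, clip(-5,-18,19)=-5, clip(-1,-18,19)=-1, clip(-8,-18,19)=-8 -> [0, -8, -5, -1, -8] (max |s|=8)
Stage 5 (SUM): sum[0..0]=0, sum[0..1]=-8, sum[0..2]=-13, sum[0..3]=-14, sum[0..4]=-22 -> [0, -8, -13, -14, -22] (max |s|=22)
Stage 6 (DIFF): s[0]=0, -8-0=-8, -13--8=-5, -14--13=-1, -22--14=-8 -> [0, -8, -5, -1, -8] (max |s|=8)
Overall max amplitude: 22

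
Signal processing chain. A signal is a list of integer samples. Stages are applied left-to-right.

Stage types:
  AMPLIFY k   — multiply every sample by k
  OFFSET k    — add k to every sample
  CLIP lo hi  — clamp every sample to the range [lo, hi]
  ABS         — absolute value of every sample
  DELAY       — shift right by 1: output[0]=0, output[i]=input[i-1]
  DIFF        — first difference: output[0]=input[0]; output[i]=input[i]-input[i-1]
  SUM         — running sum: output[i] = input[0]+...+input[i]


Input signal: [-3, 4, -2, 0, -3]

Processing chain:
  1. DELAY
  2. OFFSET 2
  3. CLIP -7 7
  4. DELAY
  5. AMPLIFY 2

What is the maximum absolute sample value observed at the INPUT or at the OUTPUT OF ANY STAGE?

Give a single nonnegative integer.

Answer: 12

Derivation:
Input: [-3, 4, -2, 0, -3] (max |s|=4)
Stage 1 (DELAY): [0, -3, 4, -2, 0] = [0, -3, 4, -2, 0] -> [0, -3, 4, -2, 0] (max |s|=4)
Stage 2 (OFFSET 2): 0+2=2, -3+2=-1, 4+2=6, -2+2=0, 0+2=2 -> [2, -1, 6, 0, 2] (max |s|=6)
Stage 3 (CLIP -7 7): clip(2,-7,7)=2, clip(-1,-7,7)=-1, clip(6,-7,7)=6, clip(0,-7,7)=0, clip(2,-7,7)=2 -> [2, -1, 6, 0, 2] (max |s|=6)
Stage 4 (DELAY): [0, 2, -1, 6, 0] = [0, 2, -1, 6, 0] -> [0, 2, -1, 6, 0] (max |s|=6)
Stage 5 (AMPLIFY 2): 0*2=0, 2*2=4, -1*2=-2, 6*2=12, 0*2=0 -> [0, 4, -2, 12, 0] (max |s|=12)
Overall max amplitude: 12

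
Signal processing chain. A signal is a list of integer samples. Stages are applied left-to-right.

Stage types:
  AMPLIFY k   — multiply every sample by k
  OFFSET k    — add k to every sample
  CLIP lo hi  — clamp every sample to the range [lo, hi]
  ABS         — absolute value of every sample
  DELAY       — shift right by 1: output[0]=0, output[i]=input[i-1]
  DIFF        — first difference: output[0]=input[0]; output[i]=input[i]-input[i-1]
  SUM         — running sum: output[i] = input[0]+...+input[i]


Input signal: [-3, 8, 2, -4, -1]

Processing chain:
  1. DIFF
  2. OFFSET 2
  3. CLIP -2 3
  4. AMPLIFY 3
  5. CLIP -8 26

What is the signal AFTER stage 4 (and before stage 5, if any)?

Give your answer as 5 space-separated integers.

Answer: -3 9 -6 -6 9

Derivation:
Input: [-3, 8, 2, -4, -1]
Stage 1 (DIFF): s[0]=-3, 8--3=11, 2-8=-6, -4-2=-6, -1--4=3 -> [-3, 11, -6, -6, 3]
Stage 2 (OFFSET 2): -3+2=-1, 11+2=13, -6+2=-4, -6+2=-4, 3+2=5 -> [-1, 13, -4, -4, 5]
Stage 3 (CLIP -2 3): clip(-1,-2,3)=-1, clip(13,-2,3)=3, clip(-4,-2,3)=-2, clip(-4,-2,3)=-2, clip(5,-2,3)=3 -> [-1, 3, -2, -2, 3]
Stage 4 (AMPLIFY 3): -1*3=-3, 3*3=9, -2*3=-6, -2*3=-6, 3*3=9 -> [-3, 9, -6, -6, 9]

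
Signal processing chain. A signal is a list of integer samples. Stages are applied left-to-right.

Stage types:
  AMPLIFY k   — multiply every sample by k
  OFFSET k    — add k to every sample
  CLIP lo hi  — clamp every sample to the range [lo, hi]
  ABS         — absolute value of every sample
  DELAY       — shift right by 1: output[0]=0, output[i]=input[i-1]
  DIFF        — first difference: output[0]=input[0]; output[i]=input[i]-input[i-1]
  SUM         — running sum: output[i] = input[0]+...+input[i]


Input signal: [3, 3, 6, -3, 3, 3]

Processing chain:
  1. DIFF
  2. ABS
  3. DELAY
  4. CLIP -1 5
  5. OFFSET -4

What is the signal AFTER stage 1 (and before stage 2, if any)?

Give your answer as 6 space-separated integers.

Input: [3, 3, 6, -3, 3, 3]
Stage 1 (DIFF): s[0]=3, 3-3=0, 6-3=3, -3-6=-9, 3--3=6, 3-3=0 -> [3, 0, 3, -9, 6, 0]

Answer: 3 0 3 -9 6 0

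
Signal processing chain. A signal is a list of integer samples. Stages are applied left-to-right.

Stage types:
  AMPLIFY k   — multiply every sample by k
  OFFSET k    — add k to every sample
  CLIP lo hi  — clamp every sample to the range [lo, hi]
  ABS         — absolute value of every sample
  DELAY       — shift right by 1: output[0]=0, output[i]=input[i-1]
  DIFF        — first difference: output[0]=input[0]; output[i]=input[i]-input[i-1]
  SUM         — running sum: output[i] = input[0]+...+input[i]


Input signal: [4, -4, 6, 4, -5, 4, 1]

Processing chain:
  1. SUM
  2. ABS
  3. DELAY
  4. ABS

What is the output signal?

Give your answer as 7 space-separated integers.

Input: [4, -4, 6, 4, -5, 4, 1]
Stage 1 (SUM): sum[0..0]=4, sum[0..1]=0, sum[0..2]=6, sum[0..3]=10, sum[0..4]=5, sum[0..5]=9, sum[0..6]=10 -> [4, 0, 6, 10, 5, 9, 10]
Stage 2 (ABS): |4|=4, |0|=0, |6|=6, |10|=10, |5|=5, |9|=9, |10|=10 -> [4, 0, 6, 10, 5, 9, 10]
Stage 3 (DELAY): [0, 4, 0, 6, 10, 5, 9] = [0, 4, 0, 6, 10, 5, 9] -> [0, 4, 0, 6, 10, 5, 9]
Stage 4 (ABS): |0|=0, |4|=4, |0|=0, |6|=6, |10|=10, |5|=5, |9|=9 -> [0, 4, 0, 6, 10, 5, 9]

Answer: 0 4 0 6 10 5 9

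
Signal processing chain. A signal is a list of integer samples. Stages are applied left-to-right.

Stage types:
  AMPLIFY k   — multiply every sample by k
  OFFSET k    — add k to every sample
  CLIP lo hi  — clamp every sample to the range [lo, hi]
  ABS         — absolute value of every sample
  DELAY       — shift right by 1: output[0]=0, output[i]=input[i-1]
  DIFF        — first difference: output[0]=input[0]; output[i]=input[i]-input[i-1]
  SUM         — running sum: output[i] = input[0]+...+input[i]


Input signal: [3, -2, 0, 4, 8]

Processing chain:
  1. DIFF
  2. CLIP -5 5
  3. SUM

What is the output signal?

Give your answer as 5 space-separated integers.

Input: [3, -2, 0, 4, 8]
Stage 1 (DIFF): s[0]=3, -2-3=-5, 0--2=2, 4-0=4, 8-4=4 -> [3, -5, 2, 4, 4]
Stage 2 (CLIP -5 5): clip(3,-5,5)=3, clip(-5,-5,5)=-5, clip(2,-5,5)=2, clip(4,-5,5)=4, clip(4,-5,5)=4 -> [3, -5, 2, 4, 4]
Stage 3 (SUM): sum[0..0]=3, sum[0..1]=-2, sum[0..2]=0, sum[0..3]=4, sum[0..4]=8 -> [3, -2, 0, 4, 8]

Answer: 3 -2 0 4 8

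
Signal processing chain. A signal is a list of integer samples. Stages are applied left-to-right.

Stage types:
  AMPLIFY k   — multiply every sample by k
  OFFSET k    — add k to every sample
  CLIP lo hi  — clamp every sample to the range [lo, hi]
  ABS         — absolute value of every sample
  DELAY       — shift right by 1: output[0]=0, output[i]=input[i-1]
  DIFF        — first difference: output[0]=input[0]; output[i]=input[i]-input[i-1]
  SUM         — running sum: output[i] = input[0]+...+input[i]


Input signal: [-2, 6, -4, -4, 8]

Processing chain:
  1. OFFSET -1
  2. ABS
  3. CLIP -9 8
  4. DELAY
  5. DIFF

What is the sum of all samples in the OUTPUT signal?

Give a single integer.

Input: [-2, 6, -4, -4, 8]
Stage 1 (OFFSET -1): -2+-1=-3, 6+-1=5, -4+-1=-5, -4+-1=-5, 8+-1=7 -> [-3, 5, -5, -5, 7]
Stage 2 (ABS): |-3|=3, |5|=5, |-5|=5, |-5|=5, |7|=7 -> [3, 5, 5, 5, 7]
Stage 3 (CLIP -9 8): clip(3,-9,8)=3, clip(5,-9,8)=5, clip(5,-9,8)=5, clip(5,-9,8)=5, clip(7,-9,8)=7 -> [3, 5, 5, 5, 7]
Stage 4 (DELAY): [0, 3, 5, 5, 5] = [0, 3, 5, 5, 5] -> [0, 3, 5, 5, 5]
Stage 5 (DIFF): s[0]=0, 3-0=3, 5-3=2, 5-5=0, 5-5=0 -> [0, 3, 2, 0, 0]
Output sum: 5

Answer: 5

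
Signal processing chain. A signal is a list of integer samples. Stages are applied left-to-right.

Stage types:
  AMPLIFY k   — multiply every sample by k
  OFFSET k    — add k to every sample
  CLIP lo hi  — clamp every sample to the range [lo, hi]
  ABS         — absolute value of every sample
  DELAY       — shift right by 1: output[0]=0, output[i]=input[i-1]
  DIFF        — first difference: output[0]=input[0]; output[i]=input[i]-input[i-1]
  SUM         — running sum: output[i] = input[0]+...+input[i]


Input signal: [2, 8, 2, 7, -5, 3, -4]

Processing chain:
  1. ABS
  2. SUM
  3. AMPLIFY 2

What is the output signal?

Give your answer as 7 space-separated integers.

Input: [2, 8, 2, 7, -5, 3, -4]
Stage 1 (ABS): |2|=2, |8|=8, |2|=2, |7|=7, |-5|=5, |3|=3, |-4|=4 -> [2, 8, 2, 7, 5, 3, 4]
Stage 2 (SUM): sum[0..0]=2, sum[0..1]=10, sum[0..2]=12, sum[0..3]=19, sum[0..4]=24, sum[0..5]=27, sum[0..6]=31 -> [2, 10, 12, 19, 24, 27, 31]
Stage 3 (AMPLIFY 2): 2*2=4, 10*2=20, 12*2=24, 19*2=38, 24*2=48, 27*2=54, 31*2=62 -> [4, 20, 24, 38, 48, 54, 62]

Answer: 4 20 24 38 48 54 62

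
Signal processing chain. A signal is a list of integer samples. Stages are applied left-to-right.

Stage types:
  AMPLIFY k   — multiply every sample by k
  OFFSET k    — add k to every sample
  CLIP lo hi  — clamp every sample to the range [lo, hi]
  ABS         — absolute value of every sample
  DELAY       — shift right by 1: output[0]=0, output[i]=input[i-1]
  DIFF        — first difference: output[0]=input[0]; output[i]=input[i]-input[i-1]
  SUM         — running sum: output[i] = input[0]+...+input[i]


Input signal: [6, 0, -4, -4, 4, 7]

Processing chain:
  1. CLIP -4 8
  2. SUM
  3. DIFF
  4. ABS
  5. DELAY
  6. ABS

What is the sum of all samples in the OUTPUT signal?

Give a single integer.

Input: [6, 0, -4, -4, 4, 7]
Stage 1 (CLIP -4 8): clip(6,-4,8)=6, clip(0,-4,8)=0, clip(-4,-4,8)=-4, clip(-4,-4,8)=-4, clip(4,-4,8)=4, clip(7,-4,8)=7 -> [6, 0, -4, -4, 4, 7]
Stage 2 (SUM): sum[0..0]=6, sum[0..1]=6, sum[0..2]=2, sum[0..3]=-2, sum[0..4]=2, sum[0..5]=9 -> [6, 6, 2, -2, 2, 9]
Stage 3 (DIFF): s[0]=6, 6-6=0, 2-6=-4, -2-2=-4, 2--2=4, 9-2=7 -> [6, 0, -4, -4, 4, 7]
Stage 4 (ABS): |6|=6, |0|=0, |-4|=4, |-4|=4, |4|=4, |7|=7 -> [6, 0, 4, 4, 4, 7]
Stage 5 (DELAY): [0, 6, 0, 4, 4, 4] = [0, 6, 0, 4, 4, 4] -> [0, 6, 0, 4, 4, 4]
Stage 6 (ABS): |0|=0, |6|=6, |0|=0, |4|=4, |4|=4, |4|=4 -> [0, 6, 0, 4, 4, 4]
Output sum: 18

Answer: 18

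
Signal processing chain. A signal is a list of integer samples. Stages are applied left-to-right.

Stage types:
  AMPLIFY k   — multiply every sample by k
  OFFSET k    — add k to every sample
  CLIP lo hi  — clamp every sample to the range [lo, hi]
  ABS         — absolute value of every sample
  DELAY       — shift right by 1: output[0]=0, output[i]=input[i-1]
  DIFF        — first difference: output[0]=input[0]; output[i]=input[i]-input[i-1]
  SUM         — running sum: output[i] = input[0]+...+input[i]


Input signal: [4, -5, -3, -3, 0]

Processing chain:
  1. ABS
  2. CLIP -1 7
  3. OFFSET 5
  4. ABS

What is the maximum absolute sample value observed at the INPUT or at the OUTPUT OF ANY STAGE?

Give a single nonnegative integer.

Answer: 10

Derivation:
Input: [4, -5, -3, -3, 0] (max |s|=5)
Stage 1 (ABS): |4|=4, |-5|=5, |-3|=3, |-3|=3, |0|=0 -> [4, 5, 3, 3, 0] (max |s|=5)
Stage 2 (CLIP -1 7): clip(4,-1,7)=4, clip(5,-1,7)=5, clip(3,-1,7)=3, clip(3,-1,7)=3, clip(0,-1,7)=0 -> [4, 5, 3, 3, 0] (max |s|=5)
Stage 3 (OFFSET 5): 4+5=9, 5+5=10, 3+5=8, 3+5=8, 0+5=5 -> [9, 10, 8, 8, 5] (max |s|=10)
Stage 4 (ABS): |9|=9, |10|=10, |8|=8, |8|=8, |5|=5 -> [9, 10, 8, 8, 5] (max |s|=10)
Overall max amplitude: 10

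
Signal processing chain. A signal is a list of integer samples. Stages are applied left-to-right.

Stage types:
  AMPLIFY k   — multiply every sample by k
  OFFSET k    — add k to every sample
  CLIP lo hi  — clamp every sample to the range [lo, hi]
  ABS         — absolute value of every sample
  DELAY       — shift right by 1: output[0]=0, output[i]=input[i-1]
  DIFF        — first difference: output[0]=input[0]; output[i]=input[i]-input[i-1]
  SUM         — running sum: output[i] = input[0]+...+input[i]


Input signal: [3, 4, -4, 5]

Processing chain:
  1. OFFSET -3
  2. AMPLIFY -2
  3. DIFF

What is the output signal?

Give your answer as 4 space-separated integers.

Input: [3, 4, -4, 5]
Stage 1 (OFFSET -3): 3+-3=0, 4+-3=1, -4+-3=-7, 5+-3=2 -> [0, 1, -7, 2]
Stage 2 (AMPLIFY -2): 0*-2=0, 1*-2=-2, -7*-2=14, 2*-2=-4 -> [0, -2, 14, -4]
Stage 3 (DIFF): s[0]=0, -2-0=-2, 14--2=16, -4-14=-18 -> [0, -2, 16, -18]

Answer: 0 -2 16 -18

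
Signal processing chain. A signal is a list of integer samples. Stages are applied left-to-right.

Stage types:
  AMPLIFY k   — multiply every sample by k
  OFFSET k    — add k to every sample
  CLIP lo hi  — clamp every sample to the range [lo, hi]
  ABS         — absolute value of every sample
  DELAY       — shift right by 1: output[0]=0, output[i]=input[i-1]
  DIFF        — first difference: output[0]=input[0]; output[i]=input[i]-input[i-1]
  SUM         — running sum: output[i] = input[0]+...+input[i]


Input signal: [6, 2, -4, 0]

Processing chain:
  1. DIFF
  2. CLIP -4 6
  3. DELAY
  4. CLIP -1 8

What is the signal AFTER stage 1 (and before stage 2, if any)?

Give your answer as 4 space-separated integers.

Answer: 6 -4 -6 4

Derivation:
Input: [6, 2, -4, 0]
Stage 1 (DIFF): s[0]=6, 2-6=-4, -4-2=-6, 0--4=4 -> [6, -4, -6, 4]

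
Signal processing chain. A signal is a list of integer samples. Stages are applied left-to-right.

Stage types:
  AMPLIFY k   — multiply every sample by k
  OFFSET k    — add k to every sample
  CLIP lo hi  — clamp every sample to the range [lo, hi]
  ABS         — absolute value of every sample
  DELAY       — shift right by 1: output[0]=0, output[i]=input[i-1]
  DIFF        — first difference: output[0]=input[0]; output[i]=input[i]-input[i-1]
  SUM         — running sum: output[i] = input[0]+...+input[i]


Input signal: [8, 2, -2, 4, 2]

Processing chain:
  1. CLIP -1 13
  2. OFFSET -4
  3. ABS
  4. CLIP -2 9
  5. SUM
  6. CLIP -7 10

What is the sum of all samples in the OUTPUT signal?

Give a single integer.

Answer: 40

Derivation:
Input: [8, 2, -2, 4, 2]
Stage 1 (CLIP -1 13): clip(8,-1,13)=8, clip(2,-1,13)=2, clip(-2,-1,13)=-1, clip(4,-1,13)=4, clip(2,-1,13)=2 -> [8, 2, -1, 4, 2]
Stage 2 (OFFSET -4): 8+-4=4, 2+-4=-2, -1+-4=-5, 4+-4=0, 2+-4=-2 -> [4, -2, -5, 0, -2]
Stage 3 (ABS): |4|=4, |-2|=2, |-5|=5, |0|=0, |-2|=2 -> [4, 2, 5, 0, 2]
Stage 4 (CLIP -2 9): clip(4,-2,9)=4, clip(2,-2,9)=2, clip(5,-2,9)=5, clip(0,-2,9)=0, clip(2,-2,9)=2 -> [4, 2, 5, 0, 2]
Stage 5 (SUM): sum[0..0]=4, sum[0..1]=6, sum[0..2]=11, sum[0..3]=11, sum[0..4]=13 -> [4, 6, 11, 11, 13]
Stage 6 (CLIP -7 10): clip(4,-7,10)=4, clip(6,-7,10)=6, clip(11,-7,10)=10, clip(11,-7,10)=10, clip(13,-7,10)=10 -> [4, 6, 10, 10, 10]
Output sum: 40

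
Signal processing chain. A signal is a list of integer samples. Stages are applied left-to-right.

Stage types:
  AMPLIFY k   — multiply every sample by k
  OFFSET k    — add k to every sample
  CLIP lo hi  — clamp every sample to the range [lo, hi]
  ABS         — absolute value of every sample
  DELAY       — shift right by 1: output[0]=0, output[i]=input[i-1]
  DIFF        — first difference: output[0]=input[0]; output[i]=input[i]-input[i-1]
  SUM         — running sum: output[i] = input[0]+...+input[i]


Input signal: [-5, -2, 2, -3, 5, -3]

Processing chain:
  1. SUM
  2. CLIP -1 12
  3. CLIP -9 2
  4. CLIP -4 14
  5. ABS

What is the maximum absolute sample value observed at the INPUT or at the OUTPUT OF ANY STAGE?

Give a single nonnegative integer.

Input: [-5, -2, 2, -3, 5, -3] (max |s|=5)
Stage 1 (SUM): sum[0..0]=-5, sum[0..1]=-7, sum[0..2]=-5, sum[0..3]=-8, sum[0..4]=-3, sum[0..5]=-6 -> [-5, -7, -5, -8, -3, -6] (max |s|=8)
Stage 2 (CLIP -1 12): clip(-5,-1,12)=-1, clip(-7,-1,12)=-1, clip(-5,-1,12)=-1, clip(-8,-1,12)=-1, clip(-3,-1,12)=-1, clip(-6,-1,12)=-1 -> [-1, -1, -1, -1, -1, -1] (max |s|=1)
Stage 3 (CLIP -9 2): clip(-1,-9,2)=-1, clip(-1,-9,2)=-1, clip(-1,-9,2)=-1, clip(-1,-9,2)=-1, clip(-1,-9,2)=-1, clip(-1,-9,2)=-1 -> [-1, -1, -1, -1, -1, -1] (max |s|=1)
Stage 4 (CLIP -4 14): clip(-1,-4,14)=-1, clip(-1,-4,14)=-1, clip(-1,-4,14)=-1, clip(-1,-4,14)=-1, clip(-1,-4,14)=-1, clip(-1,-4,14)=-1 -> [-1, -1, -1, -1, -1, -1] (max |s|=1)
Stage 5 (ABS): |-1|=1, |-1|=1, |-1|=1, |-1|=1, |-1|=1, |-1|=1 -> [1, 1, 1, 1, 1, 1] (max |s|=1)
Overall max amplitude: 8

Answer: 8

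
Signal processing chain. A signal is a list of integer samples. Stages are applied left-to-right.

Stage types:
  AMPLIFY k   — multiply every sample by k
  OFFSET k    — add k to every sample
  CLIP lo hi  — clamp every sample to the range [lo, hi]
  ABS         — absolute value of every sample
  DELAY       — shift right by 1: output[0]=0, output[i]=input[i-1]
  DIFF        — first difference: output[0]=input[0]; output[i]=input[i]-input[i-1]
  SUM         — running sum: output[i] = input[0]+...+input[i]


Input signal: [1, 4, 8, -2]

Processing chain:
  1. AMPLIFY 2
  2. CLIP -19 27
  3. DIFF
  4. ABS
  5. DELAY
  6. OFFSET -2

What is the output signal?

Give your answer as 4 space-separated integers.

Input: [1, 4, 8, -2]
Stage 1 (AMPLIFY 2): 1*2=2, 4*2=8, 8*2=16, -2*2=-4 -> [2, 8, 16, -4]
Stage 2 (CLIP -19 27): clip(2,-19,27)=2, clip(8,-19,27)=8, clip(16,-19,27)=16, clip(-4,-19,27)=-4 -> [2, 8, 16, -4]
Stage 3 (DIFF): s[0]=2, 8-2=6, 16-8=8, -4-16=-20 -> [2, 6, 8, -20]
Stage 4 (ABS): |2|=2, |6|=6, |8|=8, |-20|=20 -> [2, 6, 8, 20]
Stage 5 (DELAY): [0, 2, 6, 8] = [0, 2, 6, 8] -> [0, 2, 6, 8]
Stage 6 (OFFSET -2): 0+-2=-2, 2+-2=0, 6+-2=4, 8+-2=6 -> [-2, 0, 4, 6]

Answer: -2 0 4 6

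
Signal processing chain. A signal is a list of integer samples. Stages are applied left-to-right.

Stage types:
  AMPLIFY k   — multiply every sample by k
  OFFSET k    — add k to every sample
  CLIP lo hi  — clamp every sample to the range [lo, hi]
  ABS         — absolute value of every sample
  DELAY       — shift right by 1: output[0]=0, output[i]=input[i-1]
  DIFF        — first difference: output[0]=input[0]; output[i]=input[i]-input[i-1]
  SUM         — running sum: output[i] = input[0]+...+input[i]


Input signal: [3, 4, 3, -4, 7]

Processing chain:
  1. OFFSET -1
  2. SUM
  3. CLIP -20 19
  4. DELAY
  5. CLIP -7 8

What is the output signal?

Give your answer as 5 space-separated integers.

Input: [3, 4, 3, -4, 7]
Stage 1 (OFFSET -1): 3+-1=2, 4+-1=3, 3+-1=2, -4+-1=-5, 7+-1=6 -> [2, 3, 2, -5, 6]
Stage 2 (SUM): sum[0..0]=2, sum[0..1]=5, sum[0..2]=7, sum[0..3]=2, sum[0..4]=8 -> [2, 5, 7, 2, 8]
Stage 3 (CLIP -20 19): clip(2,-20,19)=2, clip(5,-20,19)=5, clip(7,-20,19)=7, clip(2,-20,19)=2, clip(8,-20,19)=8 -> [2, 5, 7, 2, 8]
Stage 4 (DELAY): [0, 2, 5, 7, 2] = [0, 2, 5, 7, 2] -> [0, 2, 5, 7, 2]
Stage 5 (CLIP -7 8): clip(0,-7,8)=0, clip(2,-7,8)=2, clip(5,-7,8)=5, clip(7,-7,8)=7, clip(2,-7,8)=2 -> [0, 2, 5, 7, 2]

Answer: 0 2 5 7 2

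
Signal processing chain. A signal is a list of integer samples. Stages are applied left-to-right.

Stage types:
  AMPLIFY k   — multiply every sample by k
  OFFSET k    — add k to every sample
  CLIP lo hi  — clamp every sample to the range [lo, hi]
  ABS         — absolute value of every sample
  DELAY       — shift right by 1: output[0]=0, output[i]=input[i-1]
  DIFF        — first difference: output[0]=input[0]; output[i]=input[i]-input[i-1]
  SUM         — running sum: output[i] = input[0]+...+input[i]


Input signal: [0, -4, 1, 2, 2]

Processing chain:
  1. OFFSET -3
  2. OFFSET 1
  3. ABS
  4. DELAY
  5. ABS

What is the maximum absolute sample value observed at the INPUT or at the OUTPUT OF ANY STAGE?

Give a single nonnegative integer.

Input: [0, -4, 1, 2, 2] (max |s|=4)
Stage 1 (OFFSET -3): 0+-3=-3, -4+-3=-7, 1+-3=-2, 2+-3=-1, 2+-3=-1 -> [-3, -7, -2, -1, -1] (max |s|=7)
Stage 2 (OFFSET 1): -3+1=-2, -7+1=-6, -2+1=-1, -1+1=0, -1+1=0 -> [-2, -6, -1, 0, 0] (max |s|=6)
Stage 3 (ABS): |-2|=2, |-6|=6, |-1|=1, |0|=0, |0|=0 -> [2, 6, 1, 0, 0] (max |s|=6)
Stage 4 (DELAY): [0, 2, 6, 1, 0] = [0, 2, 6, 1, 0] -> [0, 2, 6, 1, 0] (max |s|=6)
Stage 5 (ABS): |0|=0, |2|=2, |6|=6, |1|=1, |0|=0 -> [0, 2, 6, 1, 0] (max |s|=6)
Overall max amplitude: 7

Answer: 7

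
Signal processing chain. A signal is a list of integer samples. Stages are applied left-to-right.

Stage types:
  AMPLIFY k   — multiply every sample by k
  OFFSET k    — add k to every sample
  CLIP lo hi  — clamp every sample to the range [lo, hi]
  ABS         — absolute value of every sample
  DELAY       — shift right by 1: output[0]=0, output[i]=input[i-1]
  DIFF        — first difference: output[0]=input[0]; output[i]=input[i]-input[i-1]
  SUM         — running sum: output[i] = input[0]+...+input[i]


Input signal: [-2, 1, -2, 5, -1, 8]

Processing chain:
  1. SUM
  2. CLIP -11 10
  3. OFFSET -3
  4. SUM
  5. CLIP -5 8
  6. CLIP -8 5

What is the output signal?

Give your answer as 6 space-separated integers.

Answer: -5 -5 -5 -5 -5 -5

Derivation:
Input: [-2, 1, -2, 5, -1, 8]
Stage 1 (SUM): sum[0..0]=-2, sum[0..1]=-1, sum[0..2]=-3, sum[0..3]=2, sum[0..4]=1, sum[0..5]=9 -> [-2, -1, -3, 2, 1, 9]
Stage 2 (CLIP -11 10): clip(-2,-11,10)=-2, clip(-1,-11,10)=-1, clip(-3,-11,10)=-3, clip(2,-11,10)=2, clip(1,-11,10)=1, clip(9,-11,10)=9 -> [-2, -1, -3, 2, 1, 9]
Stage 3 (OFFSET -3): -2+-3=-5, -1+-3=-4, -3+-3=-6, 2+-3=-1, 1+-3=-2, 9+-3=6 -> [-5, -4, -6, -1, -2, 6]
Stage 4 (SUM): sum[0..0]=-5, sum[0..1]=-9, sum[0..2]=-15, sum[0..3]=-16, sum[0..4]=-18, sum[0..5]=-12 -> [-5, -9, -15, -16, -18, -12]
Stage 5 (CLIP -5 8): clip(-5,-5,8)=-5, clip(-9,-5,8)=-5, clip(-15,-5,8)=-5, clip(-16,-5,8)=-5, clip(-18,-5,8)=-5, clip(-12,-5,8)=-5 -> [-5, -5, -5, -5, -5, -5]
Stage 6 (CLIP -8 5): clip(-5,-8,5)=-5, clip(-5,-8,5)=-5, clip(-5,-8,5)=-5, clip(-5,-8,5)=-5, clip(-5,-8,5)=-5, clip(-5,-8,5)=-5 -> [-5, -5, -5, -5, -5, -5]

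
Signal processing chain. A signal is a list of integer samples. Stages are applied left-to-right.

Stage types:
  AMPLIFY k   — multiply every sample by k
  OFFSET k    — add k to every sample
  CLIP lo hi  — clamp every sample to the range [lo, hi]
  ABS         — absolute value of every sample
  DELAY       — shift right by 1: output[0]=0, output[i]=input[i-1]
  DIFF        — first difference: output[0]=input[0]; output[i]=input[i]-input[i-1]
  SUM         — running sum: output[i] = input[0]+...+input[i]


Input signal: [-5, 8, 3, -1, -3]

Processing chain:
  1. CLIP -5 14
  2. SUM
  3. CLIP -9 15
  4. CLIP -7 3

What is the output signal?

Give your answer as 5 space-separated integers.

Input: [-5, 8, 3, -1, -3]
Stage 1 (CLIP -5 14): clip(-5,-5,14)=-5, clip(8,-5,14)=8, clip(3,-5,14)=3, clip(-1,-5,14)=-1, clip(-3,-5,14)=-3 -> [-5, 8, 3, -1, -3]
Stage 2 (SUM): sum[0..0]=-5, sum[0..1]=3, sum[0..2]=6, sum[0..3]=5, sum[0..4]=2 -> [-5, 3, 6, 5, 2]
Stage 3 (CLIP -9 15): clip(-5,-9,15)=-5, clip(3,-9,15)=3, clip(6,-9,15)=6, clip(5,-9,15)=5, clip(2,-9,15)=2 -> [-5, 3, 6, 5, 2]
Stage 4 (CLIP -7 3): clip(-5,-7,3)=-5, clip(3,-7,3)=3, clip(6,-7,3)=3, clip(5,-7,3)=3, clip(2,-7,3)=2 -> [-5, 3, 3, 3, 2]

Answer: -5 3 3 3 2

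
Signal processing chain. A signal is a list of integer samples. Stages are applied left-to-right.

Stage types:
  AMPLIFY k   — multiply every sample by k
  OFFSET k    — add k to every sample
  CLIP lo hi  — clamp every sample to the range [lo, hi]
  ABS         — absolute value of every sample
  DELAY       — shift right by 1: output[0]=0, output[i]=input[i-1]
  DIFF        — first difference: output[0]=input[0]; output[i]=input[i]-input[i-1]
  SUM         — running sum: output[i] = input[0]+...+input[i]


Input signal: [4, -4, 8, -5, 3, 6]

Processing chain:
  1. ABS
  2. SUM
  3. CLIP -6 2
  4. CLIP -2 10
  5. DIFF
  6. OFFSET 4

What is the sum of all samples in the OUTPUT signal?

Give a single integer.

Answer: 26

Derivation:
Input: [4, -4, 8, -5, 3, 6]
Stage 1 (ABS): |4|=4, |-4|=4, |8|=8, |-5|=5, |3|=3, |6|=6 -> [4, 4, 8, 5, 3, 6]
Stage 2 (SUM): sum[0..0]=4, sum[0..1]=8, sum[0..2]=16, sum[0..3]=21, sum[0..4]=24, sum[0..5]=30 -> [4, 8, 16, 21, 24, 30]
Stage 3 (CLIP -6 2): clip(4,-6,2)=2, clip(8,-6,2)=2, clip(16,-6,2)=2, clip(21,-6,2)=2, clip(24,-6,2)=2, clip(30,-6,2)=2 -> [2, 2, 2, 2, 2, 2]
Stage 4 (CLIP -2 10): clip(2,-2,10)=2, clip(2,-2,10)=2, clip(2,-2,10)=2, clip(2,-2,10)=2, clip(2,-2,10)=2, clip(2,-2,10)=2 -> [2, 2, 2, 2, 2, 2]
Stage 5 (DIFF): s[0]=2, 2-2=0, 2-2=0, 2-2=0, 2-2=0, 2-2=0 -> [2, 0, 0, 0, 0, 0]
Stage 6 (OFFSET 4): 2+4=6, 0+4=4, 0+4=4, 0+4=4, 0+4=4, 0+4=4 -> [6, 4, 4, 4, 4, 4]
Output sum: 26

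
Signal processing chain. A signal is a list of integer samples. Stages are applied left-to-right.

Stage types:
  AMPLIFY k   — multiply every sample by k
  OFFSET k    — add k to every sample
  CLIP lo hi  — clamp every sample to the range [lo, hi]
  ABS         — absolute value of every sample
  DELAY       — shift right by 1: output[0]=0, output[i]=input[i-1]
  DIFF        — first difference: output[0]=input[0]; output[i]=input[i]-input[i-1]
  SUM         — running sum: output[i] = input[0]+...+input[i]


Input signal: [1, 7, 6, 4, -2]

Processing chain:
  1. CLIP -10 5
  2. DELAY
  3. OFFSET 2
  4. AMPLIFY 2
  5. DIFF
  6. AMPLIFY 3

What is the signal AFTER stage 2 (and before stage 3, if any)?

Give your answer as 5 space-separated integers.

Answer: 0 1 5 5 4

Derivation:
Input: [1, 7, 6, 4, -2]
Stage 1 (CLIP -10 5): clip(1,-10,5)=1, clip(7,-10,5)=5, clip(6,-10,5)=5, clip(4,-10,5)=4, clip(-2,-10,5)=-2 -> [1, 5, 5, 4, -2]
Stage 2 (DELAY): [0, 1, 5, 5, 4] = [0, 1, 5, 5, 4] -> [0, 1, 5, 5, 4]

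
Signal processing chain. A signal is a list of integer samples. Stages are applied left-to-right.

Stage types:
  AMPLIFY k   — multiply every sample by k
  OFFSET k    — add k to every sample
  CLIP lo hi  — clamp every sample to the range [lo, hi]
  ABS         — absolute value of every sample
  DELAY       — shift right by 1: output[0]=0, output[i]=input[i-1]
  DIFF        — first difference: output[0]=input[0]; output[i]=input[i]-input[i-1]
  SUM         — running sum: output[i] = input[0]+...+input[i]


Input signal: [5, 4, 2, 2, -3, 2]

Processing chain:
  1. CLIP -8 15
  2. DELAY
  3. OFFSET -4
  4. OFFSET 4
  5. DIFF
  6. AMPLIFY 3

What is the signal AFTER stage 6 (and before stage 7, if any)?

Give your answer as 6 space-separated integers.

Input: [5, 4, 2, 2, -3, 2]
Stage 1 (CLIP -8 15): clip(5,-8,15)=5, clip(4,-8,15)=4, clip(2,-8,15)=2, clip(2,-8,15)=2, clip(-3,-8,15)=-3, clip(2,-8,15)=2 -> [5, 4, 2, 2, -3, 2]
Stage 2 (DELAY): [0, 5, 4, 2, 2, -3] = [0, 5, 4, 2, 2, -3] -> [0, 5, 4, 2, 2, -3]
Stage 3 (OFFSET -4): 0+-4=-4, 5+-4=1, 4+-4=0, 2+-4=-2, 2+-4=-2, -3+-4=-7 -> [-4, 1, 0, -2, -2, -7]
Stage 4 (OFFSET 4): -4+4=0, 1+4=5, 0+4=4, -2+4=2, -2+4=2, -7+4=-3 -> [0, 5, 4, 2, 2, -3]
Stage 5 (DIFF): s[0]=0, 5-0=5, 4-5=-1, 2-4=-2, 2-2=0, -3-2=-5 -> [0, 5, -1, -2, 0, -5]
Stage 6 (AMPLIFY 3): 0*3=0, 5*3=15, -1*3=-3, -2*3=-6, 0*3=0, -5*3=-15 -> [0, 15, -3, -6, 0, -15]

Answer: 0 15 -3 -6 0 -15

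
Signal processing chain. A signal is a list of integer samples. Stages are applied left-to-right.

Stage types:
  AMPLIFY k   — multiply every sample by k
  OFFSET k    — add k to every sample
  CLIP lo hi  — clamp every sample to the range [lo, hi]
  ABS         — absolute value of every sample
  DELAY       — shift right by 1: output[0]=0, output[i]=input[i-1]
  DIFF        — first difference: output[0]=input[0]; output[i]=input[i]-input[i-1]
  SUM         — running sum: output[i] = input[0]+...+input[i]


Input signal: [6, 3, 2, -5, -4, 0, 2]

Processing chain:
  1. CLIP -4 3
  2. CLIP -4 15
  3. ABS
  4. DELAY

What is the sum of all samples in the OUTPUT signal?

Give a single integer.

Input: [6, 3, 2, -5, -4, 0, 2]
Stage 1 (CLIP -4 3): clip(6,-4,3)=3, clip(3,-4,3)=3, clip(2,-4,3)=2, clip(-5,-4,3)=-4, clip(-4,-4,3)=-4, clip(0,-4,3)=0, clip(2,-4,3)=2 -> [3, 3, 2, -4, -4, 0, 2]
Stage 2 (CLIP -4 15): clip(3,-4,15)=3, clip(3,-4,15)=3, clip(2,-4,15)=2, clip(-4,-4,15)=-4, clip(-4,-4,15)=-4, clip(0,-4,15)=0, clip(2,-4,15)=2 -> [3, 3, 2, -4, -4, 0, 2]
Stage 3 (ABS): |3|=3, |3|=3, |2|=2, |-4|=4, |-4|=4, |0|=0, |2|=2 -> [3, 3, 2, 4, 4, 0, 2]
Stage 4 (DELAY): [0, 3, 3, 2, 4, 4, 0] = [0, 3, 3, 2, 4, 4, 0] -> [0, 3, 3, 2, 4, 4, 0]
Output sum: 16

Answer: 16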